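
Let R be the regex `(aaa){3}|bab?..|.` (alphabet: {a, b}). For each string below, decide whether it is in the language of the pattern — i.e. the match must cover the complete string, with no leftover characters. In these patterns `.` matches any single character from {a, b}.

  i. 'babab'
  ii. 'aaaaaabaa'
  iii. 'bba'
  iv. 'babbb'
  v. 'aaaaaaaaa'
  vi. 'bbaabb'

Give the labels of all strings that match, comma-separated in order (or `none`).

i → match
ii → no match
iii → no match
iv → match
v → match
vi → no match

i, iv, v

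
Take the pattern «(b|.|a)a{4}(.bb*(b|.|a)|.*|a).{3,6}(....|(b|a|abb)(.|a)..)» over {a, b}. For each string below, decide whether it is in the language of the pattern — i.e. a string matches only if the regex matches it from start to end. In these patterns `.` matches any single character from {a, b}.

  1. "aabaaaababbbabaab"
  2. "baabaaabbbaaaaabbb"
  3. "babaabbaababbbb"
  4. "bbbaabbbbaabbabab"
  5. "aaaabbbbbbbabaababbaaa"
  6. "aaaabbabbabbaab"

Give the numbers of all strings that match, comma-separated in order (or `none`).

none

1 → no match
2 → no match
3 → no match
4 → no match
5 → no match
6 → no match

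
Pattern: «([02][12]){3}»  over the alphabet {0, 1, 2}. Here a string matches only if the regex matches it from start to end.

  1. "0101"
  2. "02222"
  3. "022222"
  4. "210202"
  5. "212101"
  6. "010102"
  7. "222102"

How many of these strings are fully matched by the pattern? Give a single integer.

5

1 → no match
2 → no match
3 → match
4 → match
5 → match
6 → match
7 → match
Total matched: 5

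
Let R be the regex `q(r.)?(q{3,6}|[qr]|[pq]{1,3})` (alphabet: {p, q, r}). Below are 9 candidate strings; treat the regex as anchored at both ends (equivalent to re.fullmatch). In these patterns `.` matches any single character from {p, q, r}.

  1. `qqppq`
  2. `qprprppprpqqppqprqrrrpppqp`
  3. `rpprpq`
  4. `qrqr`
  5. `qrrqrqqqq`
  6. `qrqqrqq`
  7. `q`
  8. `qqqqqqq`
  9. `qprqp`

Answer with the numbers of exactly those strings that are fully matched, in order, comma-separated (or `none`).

4, 8

1 → no match
2 → no match
3 → no match — must start with `q`
4 → match
5 → no match
6 → no match
7 → no match
8 → match
9 → no match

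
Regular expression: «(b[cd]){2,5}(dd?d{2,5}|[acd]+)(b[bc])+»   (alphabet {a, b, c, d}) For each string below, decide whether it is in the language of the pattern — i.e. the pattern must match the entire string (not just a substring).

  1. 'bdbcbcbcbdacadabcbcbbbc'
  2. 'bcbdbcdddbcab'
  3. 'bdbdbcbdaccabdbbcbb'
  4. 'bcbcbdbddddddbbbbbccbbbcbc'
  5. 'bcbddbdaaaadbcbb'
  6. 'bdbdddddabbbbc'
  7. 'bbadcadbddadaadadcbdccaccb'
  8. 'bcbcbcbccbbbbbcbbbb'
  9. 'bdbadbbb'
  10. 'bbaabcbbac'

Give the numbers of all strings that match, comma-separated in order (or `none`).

1 → match
2 → no match
3 → no match
4 → no match
5 → no match
6 → no match
7 → no match
8 → match
9 → no match
10 → no match

1, 8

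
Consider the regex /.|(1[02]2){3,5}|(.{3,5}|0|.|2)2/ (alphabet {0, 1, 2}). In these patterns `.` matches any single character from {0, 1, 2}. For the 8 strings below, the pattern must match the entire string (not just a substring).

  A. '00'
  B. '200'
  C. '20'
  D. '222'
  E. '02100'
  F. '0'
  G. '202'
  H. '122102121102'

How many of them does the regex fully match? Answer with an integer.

A → no match
B → no match
C → no match
D → no match
E → no match
F → match
G → no match
H → no match
Total matched: 1

1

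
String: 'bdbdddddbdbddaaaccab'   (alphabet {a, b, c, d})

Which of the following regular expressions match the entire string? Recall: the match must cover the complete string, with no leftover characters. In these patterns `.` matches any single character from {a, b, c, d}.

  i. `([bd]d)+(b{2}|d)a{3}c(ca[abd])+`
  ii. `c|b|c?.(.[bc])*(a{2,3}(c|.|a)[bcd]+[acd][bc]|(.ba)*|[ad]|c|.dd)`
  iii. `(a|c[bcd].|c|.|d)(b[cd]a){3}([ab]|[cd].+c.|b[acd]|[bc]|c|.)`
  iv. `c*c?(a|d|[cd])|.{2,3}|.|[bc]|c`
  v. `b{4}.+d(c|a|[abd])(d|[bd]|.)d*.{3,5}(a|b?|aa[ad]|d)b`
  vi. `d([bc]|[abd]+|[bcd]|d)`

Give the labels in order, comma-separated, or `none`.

i → match
ii → no match
iii → no match
iv → no match
v → no match
vi → no match — must start with 'd'

i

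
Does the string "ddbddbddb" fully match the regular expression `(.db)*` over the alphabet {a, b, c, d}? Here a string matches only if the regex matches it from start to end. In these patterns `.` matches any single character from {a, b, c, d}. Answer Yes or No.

Yes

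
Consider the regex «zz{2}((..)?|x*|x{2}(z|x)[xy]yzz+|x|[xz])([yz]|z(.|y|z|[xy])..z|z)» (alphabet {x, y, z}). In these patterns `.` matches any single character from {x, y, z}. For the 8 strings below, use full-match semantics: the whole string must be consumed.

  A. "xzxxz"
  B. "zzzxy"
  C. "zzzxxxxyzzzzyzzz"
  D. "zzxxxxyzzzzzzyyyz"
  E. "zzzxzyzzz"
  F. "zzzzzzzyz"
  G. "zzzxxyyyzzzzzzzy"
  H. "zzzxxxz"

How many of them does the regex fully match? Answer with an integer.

A → no match — must start with "zz"
B → match
C → match
D → no match
E → match
F → match
G → no match
H → match
Total matched: 5

5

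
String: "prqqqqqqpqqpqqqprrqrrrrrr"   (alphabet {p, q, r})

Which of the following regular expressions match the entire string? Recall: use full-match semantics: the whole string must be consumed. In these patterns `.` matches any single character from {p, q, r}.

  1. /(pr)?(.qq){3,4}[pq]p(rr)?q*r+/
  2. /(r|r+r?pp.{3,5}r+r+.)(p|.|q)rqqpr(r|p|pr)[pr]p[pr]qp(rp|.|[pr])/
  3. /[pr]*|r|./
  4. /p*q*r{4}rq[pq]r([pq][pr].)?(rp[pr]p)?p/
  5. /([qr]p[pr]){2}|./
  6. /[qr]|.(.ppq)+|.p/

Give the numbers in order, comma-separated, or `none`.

1

1 → match
2 → no match — must start with "r"
3 → no match
4 → no match — must end with "p"
5 → no match
6 → no match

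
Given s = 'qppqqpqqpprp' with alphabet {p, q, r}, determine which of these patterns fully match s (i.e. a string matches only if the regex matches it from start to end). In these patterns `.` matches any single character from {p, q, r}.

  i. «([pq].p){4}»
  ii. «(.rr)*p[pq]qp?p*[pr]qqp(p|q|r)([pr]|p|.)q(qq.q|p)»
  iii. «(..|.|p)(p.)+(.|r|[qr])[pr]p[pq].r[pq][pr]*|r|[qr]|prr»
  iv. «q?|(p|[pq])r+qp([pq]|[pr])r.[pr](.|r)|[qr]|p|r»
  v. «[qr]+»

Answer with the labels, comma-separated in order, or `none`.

i

i → match
ii → no match
iii → no match
iv → no match
v → no match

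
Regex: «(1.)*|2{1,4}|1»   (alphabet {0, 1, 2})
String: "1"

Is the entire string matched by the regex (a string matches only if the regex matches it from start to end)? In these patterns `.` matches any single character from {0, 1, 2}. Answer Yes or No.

Yes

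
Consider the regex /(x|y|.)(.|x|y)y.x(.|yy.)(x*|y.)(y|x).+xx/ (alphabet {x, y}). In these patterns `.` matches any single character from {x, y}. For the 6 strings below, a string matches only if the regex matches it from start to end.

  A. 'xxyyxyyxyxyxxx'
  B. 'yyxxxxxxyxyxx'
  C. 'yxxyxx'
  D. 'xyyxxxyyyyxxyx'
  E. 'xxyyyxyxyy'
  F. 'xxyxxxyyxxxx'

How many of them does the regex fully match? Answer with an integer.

A → match
B → no match
C. 'yxxyxx' → no match
D → no match — must end with 'xx'
E. 'xxyyyxyxyy' → no match — must end with 'xx'
F. 'xxyxxxyyxxxx' → match
Total matched: 2

2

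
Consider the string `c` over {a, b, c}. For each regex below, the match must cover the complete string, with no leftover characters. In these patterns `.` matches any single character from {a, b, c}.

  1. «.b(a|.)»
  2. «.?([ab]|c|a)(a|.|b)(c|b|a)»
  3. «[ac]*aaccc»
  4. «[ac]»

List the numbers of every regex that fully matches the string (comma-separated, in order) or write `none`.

4

1 → no match
2 → no match
3 → no match — must end with `aaccc`
4 → match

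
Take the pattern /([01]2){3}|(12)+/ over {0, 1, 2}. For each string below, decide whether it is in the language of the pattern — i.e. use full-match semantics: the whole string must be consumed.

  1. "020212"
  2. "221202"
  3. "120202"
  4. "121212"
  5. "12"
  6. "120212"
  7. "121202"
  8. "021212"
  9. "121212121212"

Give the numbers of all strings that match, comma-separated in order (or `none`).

1, 3, 4, 5, 6, 7, 8, 9

1 → match
2 → no match
3 → match
4 → match
5 → match
6 → match
7 → match
8 → match
9 → match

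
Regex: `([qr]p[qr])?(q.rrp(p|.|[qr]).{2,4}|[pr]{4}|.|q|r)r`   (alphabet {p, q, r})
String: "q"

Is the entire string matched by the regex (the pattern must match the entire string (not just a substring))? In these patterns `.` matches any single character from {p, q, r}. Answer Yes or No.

No

Every match must end with "r", but "q" does not.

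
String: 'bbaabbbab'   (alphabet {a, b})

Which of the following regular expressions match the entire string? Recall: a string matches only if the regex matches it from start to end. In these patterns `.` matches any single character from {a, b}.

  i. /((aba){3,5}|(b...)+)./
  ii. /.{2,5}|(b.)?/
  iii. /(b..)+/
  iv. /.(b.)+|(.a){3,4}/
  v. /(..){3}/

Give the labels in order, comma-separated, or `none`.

i

i → match
ii → no match
iii → no match
iv → no match
v → no match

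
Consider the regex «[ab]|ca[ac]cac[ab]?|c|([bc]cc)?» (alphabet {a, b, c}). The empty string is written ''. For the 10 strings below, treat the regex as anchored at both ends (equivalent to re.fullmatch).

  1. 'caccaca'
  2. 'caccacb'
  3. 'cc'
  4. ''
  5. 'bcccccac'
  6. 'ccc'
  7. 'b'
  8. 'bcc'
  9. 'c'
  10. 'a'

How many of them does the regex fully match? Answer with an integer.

1. 'caccaca' → match
2. 'caccacb' → match
3. 'cc' → no match
4. '' → match
5. 'bcccccac' → no match
6. 'ccc' → match
7. 'b' → match
8. 'bcc' → match
9. 'c' → match
10. 'a' → match
Total matched: 8

8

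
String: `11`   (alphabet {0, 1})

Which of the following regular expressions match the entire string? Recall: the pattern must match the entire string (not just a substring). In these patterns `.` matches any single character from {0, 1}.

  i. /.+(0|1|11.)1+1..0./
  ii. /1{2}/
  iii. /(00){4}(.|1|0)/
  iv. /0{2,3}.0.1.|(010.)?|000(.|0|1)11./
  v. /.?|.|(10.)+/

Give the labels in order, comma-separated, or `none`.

i → no match
ii → match
iii → no match — must start with `00`
iv → no match
v → no match

ii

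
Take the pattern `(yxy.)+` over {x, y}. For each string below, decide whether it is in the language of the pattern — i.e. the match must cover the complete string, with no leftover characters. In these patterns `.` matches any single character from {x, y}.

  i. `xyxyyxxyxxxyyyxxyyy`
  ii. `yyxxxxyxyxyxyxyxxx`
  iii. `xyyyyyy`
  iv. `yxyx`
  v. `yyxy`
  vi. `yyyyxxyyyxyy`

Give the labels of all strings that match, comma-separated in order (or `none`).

i → no match — must start with `yxy`
ii → no match — must start with `yxy`
iii → no match — must start with `yxy`
iv → match
v → no match — must start with `yxy`
vi → no match — must start with `yxy`

iv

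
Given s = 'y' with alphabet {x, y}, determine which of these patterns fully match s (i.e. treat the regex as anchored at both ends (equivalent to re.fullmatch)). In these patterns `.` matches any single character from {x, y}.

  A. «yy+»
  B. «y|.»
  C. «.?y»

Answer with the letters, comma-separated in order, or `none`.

B, C

A → no match — must start with 'yy'
B → match
C → match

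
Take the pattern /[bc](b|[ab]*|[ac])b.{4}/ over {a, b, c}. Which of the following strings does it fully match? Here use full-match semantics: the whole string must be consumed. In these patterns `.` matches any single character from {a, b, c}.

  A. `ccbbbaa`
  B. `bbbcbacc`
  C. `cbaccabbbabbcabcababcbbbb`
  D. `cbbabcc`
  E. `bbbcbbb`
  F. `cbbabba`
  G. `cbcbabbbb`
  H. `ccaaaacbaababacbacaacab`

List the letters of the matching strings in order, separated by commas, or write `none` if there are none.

A → match
B → no match
C → no match
D → match
E → match
F → match
G → no match
H → no match

A, D, E, F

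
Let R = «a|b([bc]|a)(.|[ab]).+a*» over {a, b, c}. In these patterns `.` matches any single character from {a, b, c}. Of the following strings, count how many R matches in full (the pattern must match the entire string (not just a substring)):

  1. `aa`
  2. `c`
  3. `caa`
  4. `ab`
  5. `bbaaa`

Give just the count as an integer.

1

1 → no match
2 → no match
3 → no match
4 → no match
5 → match
Total matched: 1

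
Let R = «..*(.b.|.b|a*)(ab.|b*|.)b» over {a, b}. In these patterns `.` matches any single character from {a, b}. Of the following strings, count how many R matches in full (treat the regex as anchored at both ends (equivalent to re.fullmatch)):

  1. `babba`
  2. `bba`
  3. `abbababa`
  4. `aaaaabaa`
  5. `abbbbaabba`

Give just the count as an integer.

0

1 → no match — must end with `b`
2 → no match — must end with `b`
3 → no match — must end with `b`
4 → no match — must end with `b`
5 → no match — must end with `b`
Total matched: 0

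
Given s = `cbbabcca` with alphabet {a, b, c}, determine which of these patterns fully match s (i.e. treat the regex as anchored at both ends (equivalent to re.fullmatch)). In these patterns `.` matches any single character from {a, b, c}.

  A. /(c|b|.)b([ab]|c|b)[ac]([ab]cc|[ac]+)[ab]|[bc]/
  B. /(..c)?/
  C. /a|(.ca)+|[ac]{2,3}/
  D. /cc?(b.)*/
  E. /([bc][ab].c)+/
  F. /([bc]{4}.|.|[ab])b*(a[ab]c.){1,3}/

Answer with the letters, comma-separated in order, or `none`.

A → match
B → no match
C → no match
D → no match
E → no match — must end with `c`
F → no match

A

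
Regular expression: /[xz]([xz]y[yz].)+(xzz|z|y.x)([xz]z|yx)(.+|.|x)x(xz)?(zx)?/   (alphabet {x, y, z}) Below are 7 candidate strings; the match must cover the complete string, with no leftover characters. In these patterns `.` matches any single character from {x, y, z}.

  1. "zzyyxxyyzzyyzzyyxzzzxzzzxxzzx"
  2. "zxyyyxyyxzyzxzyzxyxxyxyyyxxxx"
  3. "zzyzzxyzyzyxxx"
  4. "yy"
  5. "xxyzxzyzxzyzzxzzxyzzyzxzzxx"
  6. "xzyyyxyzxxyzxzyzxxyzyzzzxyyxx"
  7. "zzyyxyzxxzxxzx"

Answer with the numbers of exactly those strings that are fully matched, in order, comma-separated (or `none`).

1, 2, 3, 6, 7

1 → match
2 → match
3 → match
4 → no match
5 → no match
6 → match
7 → match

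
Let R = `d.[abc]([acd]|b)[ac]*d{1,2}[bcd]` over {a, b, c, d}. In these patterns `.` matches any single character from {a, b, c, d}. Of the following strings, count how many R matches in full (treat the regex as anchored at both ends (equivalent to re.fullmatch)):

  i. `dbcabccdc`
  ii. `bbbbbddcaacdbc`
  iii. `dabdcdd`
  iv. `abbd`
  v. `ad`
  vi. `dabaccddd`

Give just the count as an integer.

2

i → no match
ii → no match — must start with `d`
iii → match
iv → no match — must start with `d`
v → no match — must start with `d`
vi → match
Total matched: 2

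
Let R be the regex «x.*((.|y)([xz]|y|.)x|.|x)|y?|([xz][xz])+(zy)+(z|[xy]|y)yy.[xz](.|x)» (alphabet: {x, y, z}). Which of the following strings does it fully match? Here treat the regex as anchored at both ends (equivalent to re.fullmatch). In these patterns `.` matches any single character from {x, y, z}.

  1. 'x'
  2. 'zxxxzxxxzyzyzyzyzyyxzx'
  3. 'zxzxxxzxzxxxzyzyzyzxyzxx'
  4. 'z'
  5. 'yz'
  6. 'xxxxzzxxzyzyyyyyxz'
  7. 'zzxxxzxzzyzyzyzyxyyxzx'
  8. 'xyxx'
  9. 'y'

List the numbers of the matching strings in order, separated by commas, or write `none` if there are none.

1 → no match
2 → match
3 → no match
4 → no match
5 → no match
6 → match
7 → match
8 → match
9 → match

2, 6, 7, 8, 9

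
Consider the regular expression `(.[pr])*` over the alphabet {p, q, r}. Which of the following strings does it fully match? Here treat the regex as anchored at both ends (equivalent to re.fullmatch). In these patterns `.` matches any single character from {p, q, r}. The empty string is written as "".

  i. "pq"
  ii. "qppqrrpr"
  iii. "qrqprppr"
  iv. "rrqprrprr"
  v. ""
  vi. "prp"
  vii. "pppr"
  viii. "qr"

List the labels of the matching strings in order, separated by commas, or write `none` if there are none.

i → no match
ii → no match
iii → match
iv → no match
v → match
vi → no match
vii → match
viii → match

iii, v, vii, viii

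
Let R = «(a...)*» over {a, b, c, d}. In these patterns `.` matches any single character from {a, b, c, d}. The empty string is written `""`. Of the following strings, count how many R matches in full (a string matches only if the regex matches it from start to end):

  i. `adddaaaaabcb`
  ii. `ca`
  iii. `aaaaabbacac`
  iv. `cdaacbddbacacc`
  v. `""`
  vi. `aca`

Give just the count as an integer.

2

i → match
ii → no match
iii → no match
iv → no match
v → match
vi → no match
Total matched: 2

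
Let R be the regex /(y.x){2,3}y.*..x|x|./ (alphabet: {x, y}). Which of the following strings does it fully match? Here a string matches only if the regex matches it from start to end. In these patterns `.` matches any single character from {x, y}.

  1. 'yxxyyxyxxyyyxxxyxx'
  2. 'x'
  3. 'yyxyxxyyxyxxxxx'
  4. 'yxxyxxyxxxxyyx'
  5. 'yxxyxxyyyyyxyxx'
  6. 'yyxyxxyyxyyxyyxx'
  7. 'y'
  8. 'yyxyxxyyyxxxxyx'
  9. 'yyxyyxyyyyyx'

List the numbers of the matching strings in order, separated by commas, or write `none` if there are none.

1 → match
2. 'x' → match
3 → match
4 → match
5 → match
6 → match
7. 'y' → match
8 → match
9. 'yyxyyxyyyyyx' → match

1, 2, 3, 4, 5, 6, 7, 8, 9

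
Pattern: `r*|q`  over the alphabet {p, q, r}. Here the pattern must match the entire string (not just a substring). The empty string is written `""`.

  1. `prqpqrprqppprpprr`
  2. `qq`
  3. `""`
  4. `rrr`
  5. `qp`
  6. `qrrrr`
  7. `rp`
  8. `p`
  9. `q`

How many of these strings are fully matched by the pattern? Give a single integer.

1 → no match
2. `qq` → no match
3. `""` → match
4. `rrr` → match
5. `qp` → no match
6. `qrrrr` → no match
7. `rp` → no match
8. `p` → no match
9. `q` → match
Total matched: 3

3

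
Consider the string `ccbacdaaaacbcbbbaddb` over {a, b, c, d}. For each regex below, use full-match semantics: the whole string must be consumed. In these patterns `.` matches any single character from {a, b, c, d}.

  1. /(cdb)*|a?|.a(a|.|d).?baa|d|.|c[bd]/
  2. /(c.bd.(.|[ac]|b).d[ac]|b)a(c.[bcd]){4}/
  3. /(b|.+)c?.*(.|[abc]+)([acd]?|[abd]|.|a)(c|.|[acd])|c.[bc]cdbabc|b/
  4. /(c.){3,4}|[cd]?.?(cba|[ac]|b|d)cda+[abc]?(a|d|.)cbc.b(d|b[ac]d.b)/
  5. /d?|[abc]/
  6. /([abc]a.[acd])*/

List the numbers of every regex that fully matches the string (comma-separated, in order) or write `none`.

1 → no match
2 → no match
3 → match
4 → match
5 → no match
6 → no match

3, 4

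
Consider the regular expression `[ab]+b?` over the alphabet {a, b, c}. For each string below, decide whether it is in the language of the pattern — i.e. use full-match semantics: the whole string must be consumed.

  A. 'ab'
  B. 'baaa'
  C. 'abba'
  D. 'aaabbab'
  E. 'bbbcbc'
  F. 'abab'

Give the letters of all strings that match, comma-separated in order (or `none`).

A, B, C, D, F

A. 'ab' → match
B. 'baaa' → match
C. 'abba' → match
D. 'aaabbab' → match
E. 'bbbcbc' → no match
F. 'abab' → match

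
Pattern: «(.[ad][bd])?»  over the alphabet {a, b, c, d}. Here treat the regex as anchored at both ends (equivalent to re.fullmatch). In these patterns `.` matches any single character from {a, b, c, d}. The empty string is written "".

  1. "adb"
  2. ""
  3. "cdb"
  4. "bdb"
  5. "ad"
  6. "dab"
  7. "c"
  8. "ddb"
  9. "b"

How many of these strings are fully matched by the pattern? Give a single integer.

6

1. "adb" → match
2. "" → match
3. "cdb" → match
4. "bdb" → match
5. "ad" → no match
6. "dab" → match
7. "c" → no match
8. "ddb" → match
9. "b" → no match
Total matched: 6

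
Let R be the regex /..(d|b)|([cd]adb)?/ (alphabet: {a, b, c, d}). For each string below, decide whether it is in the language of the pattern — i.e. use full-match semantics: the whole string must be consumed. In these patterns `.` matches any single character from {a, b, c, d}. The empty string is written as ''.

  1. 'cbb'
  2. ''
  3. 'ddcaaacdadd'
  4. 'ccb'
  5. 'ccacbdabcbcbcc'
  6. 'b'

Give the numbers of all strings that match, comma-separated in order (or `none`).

1 → match
2 → match
3 → no match
4 → match
5 → no match
6 → no match

1, 2, 4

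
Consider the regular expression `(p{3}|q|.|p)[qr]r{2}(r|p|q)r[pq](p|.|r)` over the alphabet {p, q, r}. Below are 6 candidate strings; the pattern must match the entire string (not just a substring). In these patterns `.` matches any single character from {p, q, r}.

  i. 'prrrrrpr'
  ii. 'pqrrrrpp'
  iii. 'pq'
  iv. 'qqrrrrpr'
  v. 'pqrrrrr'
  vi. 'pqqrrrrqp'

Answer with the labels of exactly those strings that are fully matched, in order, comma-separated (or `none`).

i, ii, iv

i → match
ii → match
iii → no match
iv → match
v → no match
vi → no match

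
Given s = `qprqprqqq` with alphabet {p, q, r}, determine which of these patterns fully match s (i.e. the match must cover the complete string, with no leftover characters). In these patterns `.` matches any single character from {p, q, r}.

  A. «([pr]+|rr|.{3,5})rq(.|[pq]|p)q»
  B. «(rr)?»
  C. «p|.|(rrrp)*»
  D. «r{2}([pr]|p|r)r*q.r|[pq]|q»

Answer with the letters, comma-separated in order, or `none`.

A

A → match
B → no match
C → no match
D → no match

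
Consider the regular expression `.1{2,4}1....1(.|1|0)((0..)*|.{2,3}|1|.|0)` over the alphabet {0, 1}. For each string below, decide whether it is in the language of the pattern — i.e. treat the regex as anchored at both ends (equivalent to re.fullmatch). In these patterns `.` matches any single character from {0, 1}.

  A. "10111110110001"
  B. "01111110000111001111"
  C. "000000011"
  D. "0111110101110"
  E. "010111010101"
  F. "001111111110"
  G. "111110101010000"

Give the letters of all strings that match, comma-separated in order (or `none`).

A → no match
B → no match
C → no match
D → match
E → no match
F → no match
G → no match

D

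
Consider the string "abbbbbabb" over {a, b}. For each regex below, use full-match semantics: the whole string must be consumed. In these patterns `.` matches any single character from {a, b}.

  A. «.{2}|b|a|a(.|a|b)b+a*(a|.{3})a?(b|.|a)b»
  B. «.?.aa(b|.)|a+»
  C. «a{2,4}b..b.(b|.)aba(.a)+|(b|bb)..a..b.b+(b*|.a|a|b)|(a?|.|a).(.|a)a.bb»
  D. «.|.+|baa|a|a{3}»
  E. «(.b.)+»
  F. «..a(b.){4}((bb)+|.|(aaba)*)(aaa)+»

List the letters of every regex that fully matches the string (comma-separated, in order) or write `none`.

A, D, E

A → match
B → no match
C → no match
D → match
E → match
F → no match — must end with "aaa"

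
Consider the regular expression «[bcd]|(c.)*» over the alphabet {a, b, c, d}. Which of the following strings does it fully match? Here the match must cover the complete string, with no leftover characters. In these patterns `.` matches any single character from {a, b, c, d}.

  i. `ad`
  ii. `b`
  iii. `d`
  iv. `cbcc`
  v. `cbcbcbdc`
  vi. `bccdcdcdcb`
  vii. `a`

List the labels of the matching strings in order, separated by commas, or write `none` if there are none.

i. `ad` → no match
ii. `b` → match
iii. `d` → match
iv. `cbcc` → match
v. `cbcbcbdc` → no match
vi. `bccdcdcdcb` → no match
vii. `a` → no match

ii, iii, iv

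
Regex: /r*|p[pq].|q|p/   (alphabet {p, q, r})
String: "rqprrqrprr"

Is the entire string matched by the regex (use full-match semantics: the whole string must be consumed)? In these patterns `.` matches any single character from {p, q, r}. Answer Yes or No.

No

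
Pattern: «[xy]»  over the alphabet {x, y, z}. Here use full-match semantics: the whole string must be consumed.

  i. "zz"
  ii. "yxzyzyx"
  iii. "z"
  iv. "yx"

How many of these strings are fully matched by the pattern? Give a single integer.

0

i. "zz" → no match
ii. "yxzyzyx" → no match
iii. "z" → no match
iv. "yx" → no match
Total matched: 0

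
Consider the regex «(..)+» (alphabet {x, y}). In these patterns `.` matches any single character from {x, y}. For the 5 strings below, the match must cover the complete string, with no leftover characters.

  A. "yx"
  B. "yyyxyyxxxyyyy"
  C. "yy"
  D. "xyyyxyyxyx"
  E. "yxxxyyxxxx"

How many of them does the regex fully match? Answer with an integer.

4

A → match
B → no match
C → match
D → match
E → match
Total matched: 4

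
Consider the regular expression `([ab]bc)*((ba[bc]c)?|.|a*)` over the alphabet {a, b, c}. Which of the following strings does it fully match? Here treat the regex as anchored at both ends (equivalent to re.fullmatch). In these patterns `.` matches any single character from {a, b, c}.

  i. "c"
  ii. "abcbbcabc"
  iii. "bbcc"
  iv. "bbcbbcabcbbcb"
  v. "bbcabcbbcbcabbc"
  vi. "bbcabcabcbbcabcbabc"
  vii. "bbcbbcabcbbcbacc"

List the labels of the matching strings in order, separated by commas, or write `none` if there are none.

i → match
ii → match
iii → match
iv → match
v → no match
vi → match
vii → match

i, ii, iii, iv, vi, vii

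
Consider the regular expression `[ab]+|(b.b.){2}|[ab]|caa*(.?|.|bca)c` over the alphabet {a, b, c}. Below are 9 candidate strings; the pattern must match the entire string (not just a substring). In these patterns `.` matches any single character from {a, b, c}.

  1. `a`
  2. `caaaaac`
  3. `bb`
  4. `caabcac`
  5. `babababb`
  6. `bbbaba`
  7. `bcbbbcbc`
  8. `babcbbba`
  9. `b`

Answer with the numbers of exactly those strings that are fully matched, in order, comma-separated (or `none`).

1, 2, 3, 4, 5, 6, 7, 8, 9

1 → match
2 → match
3 → match
4 → match
5 → match
6 → match
7 → match
8 → match
9 → match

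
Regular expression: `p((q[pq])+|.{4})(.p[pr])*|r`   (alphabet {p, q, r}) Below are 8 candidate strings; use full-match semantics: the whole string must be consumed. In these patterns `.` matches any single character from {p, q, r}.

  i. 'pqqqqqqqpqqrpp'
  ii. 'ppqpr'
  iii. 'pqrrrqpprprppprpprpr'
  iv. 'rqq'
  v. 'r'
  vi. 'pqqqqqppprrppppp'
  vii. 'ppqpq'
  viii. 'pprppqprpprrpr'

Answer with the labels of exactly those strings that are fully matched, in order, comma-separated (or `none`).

i → match
ii → match
iii → match
iv → no match
v → match
vi → match
vii → match
viii → match

i, ii, iii, v, vi, vii, viii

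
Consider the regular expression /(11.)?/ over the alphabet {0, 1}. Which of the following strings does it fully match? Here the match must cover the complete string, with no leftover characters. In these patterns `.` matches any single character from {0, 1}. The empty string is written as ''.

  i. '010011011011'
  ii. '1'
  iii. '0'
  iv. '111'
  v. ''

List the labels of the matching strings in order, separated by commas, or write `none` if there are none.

iv, v

i → no match
ii → no match
iii → no match
iv → match
v → match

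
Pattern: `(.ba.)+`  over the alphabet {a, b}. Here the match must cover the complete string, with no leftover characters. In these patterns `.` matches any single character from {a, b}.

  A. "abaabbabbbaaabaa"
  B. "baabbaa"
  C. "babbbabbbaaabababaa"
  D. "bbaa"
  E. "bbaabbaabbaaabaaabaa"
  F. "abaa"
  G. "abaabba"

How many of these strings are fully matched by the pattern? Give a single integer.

4

A → match
B → no match
C → no match
D → match
E → match
F → match
G → no match
Total matched: 4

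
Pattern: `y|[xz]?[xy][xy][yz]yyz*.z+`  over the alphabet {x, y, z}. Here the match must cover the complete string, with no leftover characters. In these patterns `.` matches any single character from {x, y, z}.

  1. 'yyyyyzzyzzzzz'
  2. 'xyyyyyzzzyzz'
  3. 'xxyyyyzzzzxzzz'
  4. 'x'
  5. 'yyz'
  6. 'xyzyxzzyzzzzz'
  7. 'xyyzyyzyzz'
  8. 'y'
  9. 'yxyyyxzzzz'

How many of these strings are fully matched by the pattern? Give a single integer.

1 → match
2 → match
3 → match
4 → no match
5 → no match
6 → no match
7 → match
8 → match
9 → match
Total matched: 6

6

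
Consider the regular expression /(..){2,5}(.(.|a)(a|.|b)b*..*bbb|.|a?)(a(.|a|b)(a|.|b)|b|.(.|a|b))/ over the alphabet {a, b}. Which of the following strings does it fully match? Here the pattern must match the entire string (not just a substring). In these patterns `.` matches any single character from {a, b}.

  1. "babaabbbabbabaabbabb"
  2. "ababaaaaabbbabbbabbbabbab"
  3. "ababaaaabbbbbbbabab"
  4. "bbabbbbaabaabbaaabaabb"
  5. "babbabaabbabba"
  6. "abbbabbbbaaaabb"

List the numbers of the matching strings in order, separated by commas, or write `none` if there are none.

1 → no match
2 → no match
3 → no match
4 → no match
5 → no match
6 → no match

none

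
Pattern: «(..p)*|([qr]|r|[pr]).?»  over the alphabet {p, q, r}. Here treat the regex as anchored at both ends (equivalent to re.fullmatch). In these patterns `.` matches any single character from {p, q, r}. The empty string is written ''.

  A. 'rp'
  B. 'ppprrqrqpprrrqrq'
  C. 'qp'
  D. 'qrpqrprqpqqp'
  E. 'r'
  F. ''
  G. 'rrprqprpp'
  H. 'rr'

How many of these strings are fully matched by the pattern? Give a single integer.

7

A. 'rp' → match
B → no match
C. 'qp' → match
D. 'qrpqrprqpqqp' → match
E. 'r' → match
F. '' → match
G. 'rrprqprpp' → match
H. 'rr' → match
Total matched: 7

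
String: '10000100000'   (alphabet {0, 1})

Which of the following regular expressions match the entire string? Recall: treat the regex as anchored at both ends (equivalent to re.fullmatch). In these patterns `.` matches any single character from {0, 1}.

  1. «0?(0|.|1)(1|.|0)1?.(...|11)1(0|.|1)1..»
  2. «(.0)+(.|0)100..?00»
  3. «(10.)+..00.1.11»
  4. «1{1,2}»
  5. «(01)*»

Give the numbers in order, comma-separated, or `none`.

1 → no match
2 → match
3 → no match — must end with '11'
4 → no match — must end with '1'
5 → no match

2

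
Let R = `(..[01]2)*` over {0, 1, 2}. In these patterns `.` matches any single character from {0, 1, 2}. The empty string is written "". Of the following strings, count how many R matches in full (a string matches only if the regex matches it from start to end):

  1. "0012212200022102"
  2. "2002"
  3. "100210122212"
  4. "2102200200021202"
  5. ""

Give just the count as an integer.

4

1 → no match
2 → match
3 → match
4 → match
5 → match
Total matched: 4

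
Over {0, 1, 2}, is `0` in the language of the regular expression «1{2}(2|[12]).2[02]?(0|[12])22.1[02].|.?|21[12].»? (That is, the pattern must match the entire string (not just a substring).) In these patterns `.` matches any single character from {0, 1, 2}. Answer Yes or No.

Yes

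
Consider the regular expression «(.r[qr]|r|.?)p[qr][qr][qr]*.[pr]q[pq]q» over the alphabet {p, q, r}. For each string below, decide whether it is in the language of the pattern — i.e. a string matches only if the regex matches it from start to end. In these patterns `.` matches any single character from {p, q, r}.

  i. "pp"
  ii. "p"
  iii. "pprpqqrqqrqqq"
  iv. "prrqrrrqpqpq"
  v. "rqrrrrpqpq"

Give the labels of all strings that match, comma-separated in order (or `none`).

iv

i. "pp" → no match — must end with "q"
ii. "p" → no match — must end with "q"
iii → no match
iv. "prrqrrrqpqpq" → match
v. "rqrrrrpqpq" → no match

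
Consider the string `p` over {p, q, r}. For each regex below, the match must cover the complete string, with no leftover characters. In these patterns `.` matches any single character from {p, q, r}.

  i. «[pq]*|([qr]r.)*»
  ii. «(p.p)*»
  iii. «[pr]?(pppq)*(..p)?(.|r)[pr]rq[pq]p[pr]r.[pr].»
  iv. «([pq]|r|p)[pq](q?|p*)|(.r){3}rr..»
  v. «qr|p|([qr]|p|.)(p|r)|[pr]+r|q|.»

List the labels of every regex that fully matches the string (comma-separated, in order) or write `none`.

i → match
ii → no match
iii → no match
iv → no match
v → match

i, v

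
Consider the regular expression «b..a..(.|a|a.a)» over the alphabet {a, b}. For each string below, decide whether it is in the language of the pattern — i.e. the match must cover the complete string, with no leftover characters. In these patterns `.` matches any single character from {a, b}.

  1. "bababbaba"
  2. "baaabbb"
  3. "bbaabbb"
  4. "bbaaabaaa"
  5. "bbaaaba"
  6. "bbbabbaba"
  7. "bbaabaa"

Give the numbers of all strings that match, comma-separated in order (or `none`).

1. "bababbaba" → match
2. "baaabbb" → match
3. "bbaabbb" → match
4. "bbaaabaaa" → match
5. "bbaaaba" → match
6. "bbbabbaba" → match
7. "bbaabaa" → match

1, 2, 3, 4, 5, 6, 7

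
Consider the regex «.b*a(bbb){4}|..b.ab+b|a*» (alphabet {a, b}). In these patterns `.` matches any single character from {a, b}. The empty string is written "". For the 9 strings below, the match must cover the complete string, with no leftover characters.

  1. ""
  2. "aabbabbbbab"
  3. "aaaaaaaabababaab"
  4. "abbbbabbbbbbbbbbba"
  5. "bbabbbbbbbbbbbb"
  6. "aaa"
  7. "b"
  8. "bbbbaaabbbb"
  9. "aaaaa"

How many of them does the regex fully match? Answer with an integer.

1. "" → match
2. "aabbabbbbab" → no match
3 → no match
4 → no match
5 → match
6. "aaa" → match
7. "b" → no match
8. "bbbbaaabbbb" → no match
9. "aaaaa" → match
Total matched: 4

4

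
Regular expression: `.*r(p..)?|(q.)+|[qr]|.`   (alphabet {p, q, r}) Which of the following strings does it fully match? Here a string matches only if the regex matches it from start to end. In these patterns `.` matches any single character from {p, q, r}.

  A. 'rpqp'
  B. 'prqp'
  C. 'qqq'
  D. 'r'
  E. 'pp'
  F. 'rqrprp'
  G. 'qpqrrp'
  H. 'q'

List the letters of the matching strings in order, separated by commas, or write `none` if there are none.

A, D, F, H

A. 'rpqp' → match
B. 'prqp' → no match
C. 'qqq' → no match
D. 'r' → match
E. 'pp' → no match
F. 'rqrprp' → match
G. 'qpqrrp' → no match
H. 'q' → match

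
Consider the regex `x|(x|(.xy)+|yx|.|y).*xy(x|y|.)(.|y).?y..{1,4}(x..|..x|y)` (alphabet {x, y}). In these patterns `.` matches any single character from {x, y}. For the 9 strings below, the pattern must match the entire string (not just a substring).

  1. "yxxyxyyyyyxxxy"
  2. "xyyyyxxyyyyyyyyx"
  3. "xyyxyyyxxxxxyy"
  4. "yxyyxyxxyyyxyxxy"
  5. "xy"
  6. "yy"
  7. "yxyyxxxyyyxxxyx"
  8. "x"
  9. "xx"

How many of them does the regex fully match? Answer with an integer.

1 → match
2 → match
3 → no match
4 → match
5 → no match
6 → no match
7 → no match
8 → match
9 → no match
Total matched: 4

4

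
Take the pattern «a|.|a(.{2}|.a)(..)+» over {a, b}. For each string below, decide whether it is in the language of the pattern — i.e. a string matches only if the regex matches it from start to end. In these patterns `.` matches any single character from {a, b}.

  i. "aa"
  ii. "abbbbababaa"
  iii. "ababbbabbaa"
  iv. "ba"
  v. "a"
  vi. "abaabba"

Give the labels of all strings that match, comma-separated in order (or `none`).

ii, iii, v, vi

i → no match
ii → match
iii → match
iv → no match
v → match
vi → match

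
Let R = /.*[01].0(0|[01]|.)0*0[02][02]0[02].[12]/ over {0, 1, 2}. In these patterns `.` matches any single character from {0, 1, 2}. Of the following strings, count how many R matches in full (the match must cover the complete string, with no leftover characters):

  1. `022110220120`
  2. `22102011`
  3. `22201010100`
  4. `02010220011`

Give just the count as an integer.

1 → no match
2 → no match
3 → no match
4 → match
Total matched: 1

1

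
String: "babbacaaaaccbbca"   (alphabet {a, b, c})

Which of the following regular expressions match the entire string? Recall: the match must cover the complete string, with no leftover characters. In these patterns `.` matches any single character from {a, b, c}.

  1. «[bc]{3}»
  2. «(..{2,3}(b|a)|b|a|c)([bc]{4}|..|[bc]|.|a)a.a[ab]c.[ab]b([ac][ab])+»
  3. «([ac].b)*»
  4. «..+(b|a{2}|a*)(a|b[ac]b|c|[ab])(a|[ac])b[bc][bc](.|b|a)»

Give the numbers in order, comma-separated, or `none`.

2, 4

1 → no match
2 → match
3 → no match
4 → match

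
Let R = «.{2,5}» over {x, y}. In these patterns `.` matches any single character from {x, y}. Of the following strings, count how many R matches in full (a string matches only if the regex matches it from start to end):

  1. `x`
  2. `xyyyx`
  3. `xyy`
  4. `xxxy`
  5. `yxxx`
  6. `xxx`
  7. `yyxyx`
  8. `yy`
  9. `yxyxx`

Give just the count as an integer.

8

1 → no match
2 → match
3 → match
4 → match
5 → match
6 → match
7 → match
8 → match
9 → match
Total matched: 8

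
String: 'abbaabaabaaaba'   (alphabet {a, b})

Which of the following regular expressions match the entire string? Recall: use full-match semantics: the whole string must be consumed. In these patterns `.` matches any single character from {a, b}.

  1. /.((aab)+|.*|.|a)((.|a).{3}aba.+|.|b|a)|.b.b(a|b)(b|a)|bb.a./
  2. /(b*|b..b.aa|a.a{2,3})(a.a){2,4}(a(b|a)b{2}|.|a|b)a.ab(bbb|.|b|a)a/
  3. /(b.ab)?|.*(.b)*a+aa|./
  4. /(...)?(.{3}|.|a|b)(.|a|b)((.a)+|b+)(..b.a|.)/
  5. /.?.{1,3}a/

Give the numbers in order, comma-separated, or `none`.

1 → match
2 → no match
3 → no match
4 → no match
5 → no match

1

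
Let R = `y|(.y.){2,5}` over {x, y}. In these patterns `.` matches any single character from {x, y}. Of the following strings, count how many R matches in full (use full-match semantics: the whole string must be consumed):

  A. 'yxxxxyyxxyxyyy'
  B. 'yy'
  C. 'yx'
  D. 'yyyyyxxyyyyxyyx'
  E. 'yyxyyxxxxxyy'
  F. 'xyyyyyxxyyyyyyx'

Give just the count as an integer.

A → no match
B → no match
C → no match
D → match
E → no match
F → no match
Total matched: 1

1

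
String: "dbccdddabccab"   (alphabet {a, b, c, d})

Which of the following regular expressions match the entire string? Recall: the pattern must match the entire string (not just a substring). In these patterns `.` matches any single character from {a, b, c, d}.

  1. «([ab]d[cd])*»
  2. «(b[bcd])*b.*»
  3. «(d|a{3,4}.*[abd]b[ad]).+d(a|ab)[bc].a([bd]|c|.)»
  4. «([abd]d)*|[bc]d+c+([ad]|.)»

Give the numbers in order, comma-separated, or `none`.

3

1 → no match
2 → no match
3 → match
4 → no match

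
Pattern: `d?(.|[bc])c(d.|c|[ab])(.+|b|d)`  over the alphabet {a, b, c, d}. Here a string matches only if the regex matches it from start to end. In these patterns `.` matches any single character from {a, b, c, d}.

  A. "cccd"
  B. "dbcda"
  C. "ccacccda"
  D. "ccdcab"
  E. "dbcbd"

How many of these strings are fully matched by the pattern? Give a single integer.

4

A. "cccd" → match
B. "dbcda" → no match
C. "ccacccda" → match
D. "ccdcab" → match
E. "dbcbd" → match
Total matched: 4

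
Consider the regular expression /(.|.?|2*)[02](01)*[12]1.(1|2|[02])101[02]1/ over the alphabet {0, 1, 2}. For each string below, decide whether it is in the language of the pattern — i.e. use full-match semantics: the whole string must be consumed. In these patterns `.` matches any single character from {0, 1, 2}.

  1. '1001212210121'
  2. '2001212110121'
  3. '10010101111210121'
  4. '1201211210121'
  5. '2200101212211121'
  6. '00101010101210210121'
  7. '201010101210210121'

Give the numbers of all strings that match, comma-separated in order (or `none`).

1 → match
2 → match
3 → match
4 → match
5 → no match
6 → match
7 → match

1, 2, 3, 4, 6, 7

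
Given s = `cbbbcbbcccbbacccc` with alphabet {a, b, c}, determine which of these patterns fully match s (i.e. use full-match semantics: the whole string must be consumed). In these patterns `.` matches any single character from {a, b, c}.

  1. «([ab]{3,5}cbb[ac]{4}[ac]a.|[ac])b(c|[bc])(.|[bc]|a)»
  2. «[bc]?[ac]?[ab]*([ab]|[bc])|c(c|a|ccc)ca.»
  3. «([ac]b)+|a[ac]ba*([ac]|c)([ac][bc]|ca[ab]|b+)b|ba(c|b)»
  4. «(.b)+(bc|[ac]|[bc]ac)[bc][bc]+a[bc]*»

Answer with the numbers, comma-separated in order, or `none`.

1 → no match
2 → no match
3 → no match
4 → match

4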